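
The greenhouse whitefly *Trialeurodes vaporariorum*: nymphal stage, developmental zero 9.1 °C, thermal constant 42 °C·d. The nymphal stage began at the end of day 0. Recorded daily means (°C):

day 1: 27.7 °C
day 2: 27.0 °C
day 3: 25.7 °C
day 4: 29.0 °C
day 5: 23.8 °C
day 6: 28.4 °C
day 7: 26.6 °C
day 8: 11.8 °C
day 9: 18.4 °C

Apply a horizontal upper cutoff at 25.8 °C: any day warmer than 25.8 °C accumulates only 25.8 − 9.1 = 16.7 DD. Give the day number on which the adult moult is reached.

day 3

Daily DD above 9.1 °C (capped at 16.7): 16.7, 16.7, 16.6, 16.7, 14.7, 16.7, 16.7, 2.7, 9.3.
Cumulative: 16.7, 33.4, 50.0, 66.7, 81.4, 98.1, 114.8, 117.5, 126.8.
The total first reaches 42 DD on day 3.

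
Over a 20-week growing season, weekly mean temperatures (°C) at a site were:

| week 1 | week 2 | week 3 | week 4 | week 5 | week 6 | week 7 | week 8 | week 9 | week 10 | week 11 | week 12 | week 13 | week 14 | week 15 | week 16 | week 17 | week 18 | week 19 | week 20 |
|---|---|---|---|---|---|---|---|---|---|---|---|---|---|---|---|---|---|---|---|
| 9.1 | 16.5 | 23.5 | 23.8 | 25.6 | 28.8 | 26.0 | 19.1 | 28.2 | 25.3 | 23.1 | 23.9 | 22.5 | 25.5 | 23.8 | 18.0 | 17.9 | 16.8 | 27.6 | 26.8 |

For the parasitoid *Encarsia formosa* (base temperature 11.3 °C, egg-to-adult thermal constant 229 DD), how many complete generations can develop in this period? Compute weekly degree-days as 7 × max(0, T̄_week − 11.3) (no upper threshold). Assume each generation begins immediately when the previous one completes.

6 generations

Weekly DD (7 × max(0, T̄ − 11.3)): 0.0, 36.4, 85.4, 87.5, 100.1, 122.5, 102.9, 54.6, 118.3, 98.0, 82.6, 88.2, 78.4, 99.4, 87.5, 46.9, 46.2, 38.5, 114.1, 108.5.
Season total = 1596.0 DD.
Complete generations = ⌊1596.0 / 229⌋ = 6.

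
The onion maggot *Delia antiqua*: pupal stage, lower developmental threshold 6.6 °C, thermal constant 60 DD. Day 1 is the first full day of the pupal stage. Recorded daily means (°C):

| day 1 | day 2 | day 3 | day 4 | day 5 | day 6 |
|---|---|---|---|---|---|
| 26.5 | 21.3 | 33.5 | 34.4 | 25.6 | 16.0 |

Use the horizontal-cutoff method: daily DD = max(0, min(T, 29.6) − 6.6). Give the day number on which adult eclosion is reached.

day 4

Daily DD above 6.6 °C (capped at 23.0): 19.9, 14.7, 23.0, 23.0, 19.0, 9.4.
Cumulative: 19.9, 34.6, 57.6, 80.6, 99.6, 109.0.
The total first reaches 60 DD on day 4.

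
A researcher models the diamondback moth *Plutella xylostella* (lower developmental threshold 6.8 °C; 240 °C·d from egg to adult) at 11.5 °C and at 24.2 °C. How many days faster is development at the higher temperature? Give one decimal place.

At 11.5 °C: 240 / (11.5 − 6.8) = 240 / 4.7 = 51.064 d.
At 24.2 °C: 240 / (24.2 − 6.8) = 240 / 17.4 = 13.793 d.
Difference = |51.064 − 13.793| = 37.271 ≈ 37.3 days.

37.3 days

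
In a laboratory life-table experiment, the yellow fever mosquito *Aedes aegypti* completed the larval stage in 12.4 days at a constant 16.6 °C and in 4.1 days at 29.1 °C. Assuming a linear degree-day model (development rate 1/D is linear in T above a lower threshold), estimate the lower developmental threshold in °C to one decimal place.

10.4 °C

Linear rate model ⇒ the product D·(T − T_b) is constant across temperatures.
12.4·(16.6 − T_b) = 4.1·(29.1 − T_b)
T_b = (12.4·16.6 − 4.1·29.1) / (12.4 − 4.1) = 86.53 / 8.3 = 10.425 °C ≈ 10.4 °C.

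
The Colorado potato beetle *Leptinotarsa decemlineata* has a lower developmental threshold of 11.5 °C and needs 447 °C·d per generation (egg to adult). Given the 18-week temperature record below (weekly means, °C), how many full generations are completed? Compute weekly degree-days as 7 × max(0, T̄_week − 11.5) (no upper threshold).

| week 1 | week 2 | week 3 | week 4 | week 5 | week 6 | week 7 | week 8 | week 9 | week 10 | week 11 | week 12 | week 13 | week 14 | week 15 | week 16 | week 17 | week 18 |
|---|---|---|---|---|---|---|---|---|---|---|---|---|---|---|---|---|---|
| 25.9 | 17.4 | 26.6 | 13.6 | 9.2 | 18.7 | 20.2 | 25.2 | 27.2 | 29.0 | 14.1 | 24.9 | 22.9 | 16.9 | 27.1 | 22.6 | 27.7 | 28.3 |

Weekly DD (7 × max(0, T̄ − 11.5)): 100.8, 41.3, 105.7, 14.7, 0.0, 50.4, 60.9, 95.9, 109.9, 122.5, 18.2, 93.8, 79.8, 37.8, 109.2, 77.7, 113.4, 117.6.
Season total = 1349.6 DD.
Complete generations = ⌊1349.6 / 447⌋ = 3.

3 generations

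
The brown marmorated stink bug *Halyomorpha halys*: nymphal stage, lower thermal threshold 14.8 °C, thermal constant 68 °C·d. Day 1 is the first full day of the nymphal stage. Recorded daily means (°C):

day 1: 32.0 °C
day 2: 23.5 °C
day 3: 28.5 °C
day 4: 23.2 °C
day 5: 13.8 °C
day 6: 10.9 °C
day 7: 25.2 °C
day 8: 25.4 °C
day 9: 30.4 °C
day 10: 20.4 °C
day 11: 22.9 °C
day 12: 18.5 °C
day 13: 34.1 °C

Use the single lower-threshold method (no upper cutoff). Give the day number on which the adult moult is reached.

Daily DD above 14.8 °C: 17.2, 8.7, 13.7, 8.4, 0.0, 0.0, 10.4, 10.6, 15.6, 5.6, 8.1, 3.7, 19.3.
Cumulative: 17.2, 25.9, 39.6, 48.0, 48.0, 48.0, 58.4, 69.0, 84.6, 90.2, 98.3, 102.0, 121.3.
The total first reaches 68 DD on day 8.

day 8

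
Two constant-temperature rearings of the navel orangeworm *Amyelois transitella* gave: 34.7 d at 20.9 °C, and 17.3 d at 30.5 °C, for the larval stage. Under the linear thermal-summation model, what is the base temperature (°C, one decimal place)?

Under the model K = D·(T − T_b), so D₁·(T₁ − T_b) = D₂·(T₂ − T_b).
34.7·(20.9 − T_b) = 17.3·(30.5 − T_b)
T_b = (34.7·20.9 − 17.3·30.5) / (34.7 − 17.3) = 197.58 / 17.4 = 11.355 °C ≈ 11.4 °C.

11.4 °C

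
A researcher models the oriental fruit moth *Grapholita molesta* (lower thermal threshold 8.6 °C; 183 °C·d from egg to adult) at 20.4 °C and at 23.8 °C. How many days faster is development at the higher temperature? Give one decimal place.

At 20.4 °C: 183 / (20.4 − 8.6) = 183 / 11.8 = 15.508 d.
At 23.8 °C: 183 / (23.8 − 8.6) = 183 / 15.2 = 12.039 d.
Difference = |15.508 − 12.039| = 3.469 ≈ 3.5 days.

3.5 days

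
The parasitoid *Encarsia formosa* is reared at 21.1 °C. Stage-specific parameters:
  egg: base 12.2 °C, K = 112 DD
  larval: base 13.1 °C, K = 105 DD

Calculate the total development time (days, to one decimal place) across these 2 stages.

egg: 112 / (21.1 − 12.2) = 112 / 8.9 = 12.584 d.
larval: 105 / (21.1 − 13.1) = 105 / 8.0 = 13.125 d.
Sum = 25.709 ≈ 25.7 days.

25.7 days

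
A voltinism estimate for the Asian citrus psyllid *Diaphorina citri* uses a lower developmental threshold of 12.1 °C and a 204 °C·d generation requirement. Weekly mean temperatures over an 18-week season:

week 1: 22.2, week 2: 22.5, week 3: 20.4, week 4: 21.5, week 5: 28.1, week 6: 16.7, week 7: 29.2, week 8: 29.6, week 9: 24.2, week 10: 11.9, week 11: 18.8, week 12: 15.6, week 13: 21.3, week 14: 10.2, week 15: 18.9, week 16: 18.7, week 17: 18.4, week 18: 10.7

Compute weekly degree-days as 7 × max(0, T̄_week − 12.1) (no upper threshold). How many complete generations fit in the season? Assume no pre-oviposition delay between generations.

Weekly DD (7 × max(0, T̄ − 12.1)): 70.7, 72.8, 58.1, 65.8, 112.0, 32.2, 119.7, 122.5, 84.7, 0.0, 46.9, 24.5, 64.4, 0.0, 47.6, 46.2, 44.1, 0.0.
Season total = 1012.2 DD.
Complete generations = ⌊1012.2 / 204⌋ = 4.

4 generations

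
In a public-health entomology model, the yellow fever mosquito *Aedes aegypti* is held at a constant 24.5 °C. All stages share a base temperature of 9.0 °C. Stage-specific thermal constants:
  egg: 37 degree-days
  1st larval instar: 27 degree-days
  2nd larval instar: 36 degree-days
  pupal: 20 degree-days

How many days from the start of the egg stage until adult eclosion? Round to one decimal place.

Daily accumulation at 24.5 °C = 24.5 − 9.0 = 15.5 DD/day.
Total K = 37 + 27 + 36 + 20 = 120 DD.
Total duration = 120 / 15.5 = 7.742 ≈ 7.7 days.

7.7 days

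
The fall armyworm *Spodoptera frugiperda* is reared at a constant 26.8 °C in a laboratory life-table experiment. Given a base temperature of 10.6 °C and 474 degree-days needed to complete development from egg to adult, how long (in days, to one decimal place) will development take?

Daily accumulation = 26.8 − 10.6 = 16.2 DD/day.
Duration = 474 / 16.2 = 29.259 ≈ 29.3 days.

29.3 days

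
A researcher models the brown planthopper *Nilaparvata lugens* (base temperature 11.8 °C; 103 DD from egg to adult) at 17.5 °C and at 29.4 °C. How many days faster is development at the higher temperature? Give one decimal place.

At 17.5 °C: 103 / (17.5 − 11.8) = 103 / 5.7 = 18.070 d.
At 29.4 °C: 103 / (29.4 − 11.8) = 103 / 17.6 = 5.852 d.
Difference = |18.070 − 5.852| = 12.218 ≈ 12.2 days.

12.2 days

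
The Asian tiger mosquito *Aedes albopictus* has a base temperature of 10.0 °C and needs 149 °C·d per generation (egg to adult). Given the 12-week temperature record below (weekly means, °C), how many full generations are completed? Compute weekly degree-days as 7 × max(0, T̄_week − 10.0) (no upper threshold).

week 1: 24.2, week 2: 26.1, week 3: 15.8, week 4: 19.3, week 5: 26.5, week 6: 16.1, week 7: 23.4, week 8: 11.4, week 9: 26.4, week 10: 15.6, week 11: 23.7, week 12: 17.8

Weekly DD (7 × max(0, T̄ − 10.0)): 99.4, 112.7, 40.6, 65.1, 115.5, 42.7, 93.8, 9.8, 114.8, 39.2, 95.9, 54.6.
Season total = 884.1 DD.
Complete generations = ⌊884.1 / 149⌋ = 5.

5 generations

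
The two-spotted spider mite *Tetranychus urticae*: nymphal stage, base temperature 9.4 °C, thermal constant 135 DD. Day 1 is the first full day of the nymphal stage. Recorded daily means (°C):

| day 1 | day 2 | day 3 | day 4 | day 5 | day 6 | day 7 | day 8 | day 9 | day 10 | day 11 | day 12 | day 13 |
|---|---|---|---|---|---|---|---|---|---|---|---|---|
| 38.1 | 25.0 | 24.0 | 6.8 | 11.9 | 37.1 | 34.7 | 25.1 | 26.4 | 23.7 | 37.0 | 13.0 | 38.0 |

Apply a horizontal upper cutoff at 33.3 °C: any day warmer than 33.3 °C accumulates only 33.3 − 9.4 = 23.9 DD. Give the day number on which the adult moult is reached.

day 9

Daily DD above 9.4 °C (capped at 23.9): 23.9, 15.6, 14.6, 0.0, 2.5, 23.9, 23.9, 15.7, 17.0, 14.3, 23.9, 3.6, 23.9.
Cumulative: 23.9, 39.5, 54.1, 54.1, 56.6, 80.5, 104.4, 120.1, 137.1, 151.4, 175.3, 178.9, 202.8.
The total first reaches 135 DD on day 9.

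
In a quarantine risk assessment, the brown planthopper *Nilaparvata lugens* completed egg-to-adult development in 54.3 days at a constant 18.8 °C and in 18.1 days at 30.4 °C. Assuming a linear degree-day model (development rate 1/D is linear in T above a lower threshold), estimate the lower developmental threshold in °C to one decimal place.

Equal thermal constants: D₁(T₁ − T_b) = D₂(T₂ − T_b).
54.3·(18.8 − T_b) = 18.1·(30.4 − T_b)
T_b = (54.3·18.8 − 18.1·30.4) / (54.3 − 18.1) = 470.60 / 36.2 = 13.000 °C ≈ 13.0 °C.

13.0 °C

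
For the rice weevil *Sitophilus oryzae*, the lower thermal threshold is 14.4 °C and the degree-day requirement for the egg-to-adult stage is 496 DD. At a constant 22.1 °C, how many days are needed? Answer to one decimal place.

64.4 days

Daily accumulation = 22.1 − 14.4 = 7.7 DD/day.
Duration = 496 / 7.7 = 64.416 ≈ 64.4 days.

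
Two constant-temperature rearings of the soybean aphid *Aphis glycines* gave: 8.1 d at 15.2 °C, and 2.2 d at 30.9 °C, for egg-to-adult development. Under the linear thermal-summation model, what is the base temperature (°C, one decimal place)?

9.3 °C

Under the model K = D·(T − T_b), so D₁·(T₁ − T_b) = D₂·(T₂ − T_b).
8.1·(15.2 − T_b) = 2.2·(30.9 − T_b)
T_b = (8.1·15.2 − 2.2·30.9) / (8.1 − 2.2) = 55.14 / 5.9 = 9.346 °C ≈ 9.3 °C.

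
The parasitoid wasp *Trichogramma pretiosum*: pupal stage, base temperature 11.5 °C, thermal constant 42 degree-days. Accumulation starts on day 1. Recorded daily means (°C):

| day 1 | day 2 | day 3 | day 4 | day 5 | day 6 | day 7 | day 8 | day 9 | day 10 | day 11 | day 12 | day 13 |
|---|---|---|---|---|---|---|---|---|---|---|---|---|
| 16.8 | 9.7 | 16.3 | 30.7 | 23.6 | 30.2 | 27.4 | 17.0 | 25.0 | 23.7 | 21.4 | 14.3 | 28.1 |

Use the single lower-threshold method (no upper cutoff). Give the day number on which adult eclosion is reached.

day 6

Daily DD above 11.5 °C: 5.3, 0.0, 4.8, 19.2, 12.1, 18.7, 15.9, 5.5, 13.5, 12.2, 9.9, 2.8, 16.6.
Cumulative: 5.3, 5.3, 10.1, 29.3, 41.4, 60.1, 76.0, 81.5, 95.0, 107.2, 117.1, 119.9, 136.5.
The total first reaches 42 DD on day 6.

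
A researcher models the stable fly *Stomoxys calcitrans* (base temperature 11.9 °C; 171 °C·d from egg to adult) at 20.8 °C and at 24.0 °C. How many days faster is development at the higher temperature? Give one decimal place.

5.1 days

At 20.8 °C: 171 / (20.8 − 11.9) = 171 / 8.9 = 19.213 d.
At 24.0 °C: 171 / (24.0 − 11.9) = 171 / 12.1 = 14.132 d.
Difference = |19.213 − 14.132| = 5.081 ≈ 5.1 days.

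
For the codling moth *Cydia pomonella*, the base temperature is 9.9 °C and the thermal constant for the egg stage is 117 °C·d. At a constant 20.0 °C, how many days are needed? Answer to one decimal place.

11.6 days

Daily accumulation = 20.0 − 9.9 = 10.1 DD/day.
Duration = 117 / 10.1 = 11.584 ≈ 11.6 days.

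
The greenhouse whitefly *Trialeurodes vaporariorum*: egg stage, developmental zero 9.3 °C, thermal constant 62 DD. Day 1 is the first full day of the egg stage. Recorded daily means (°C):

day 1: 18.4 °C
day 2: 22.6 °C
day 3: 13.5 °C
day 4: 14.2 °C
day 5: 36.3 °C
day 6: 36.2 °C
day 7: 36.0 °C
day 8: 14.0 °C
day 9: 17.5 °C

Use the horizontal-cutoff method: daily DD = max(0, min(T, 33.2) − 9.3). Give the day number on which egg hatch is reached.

Daily DD above 9.3 °C (capped at 23.9): 9.1, 13.3, 4.2, 4.9, 23.9, 23.9, 23.9, 4.7, 8.2.
Cumulative: 9.1, 22.4, 26.6, 31.5, 55.4, 79.3, 103.2, 107.9, 116.1.
The total first reaches 62 DD on day 6.

day 6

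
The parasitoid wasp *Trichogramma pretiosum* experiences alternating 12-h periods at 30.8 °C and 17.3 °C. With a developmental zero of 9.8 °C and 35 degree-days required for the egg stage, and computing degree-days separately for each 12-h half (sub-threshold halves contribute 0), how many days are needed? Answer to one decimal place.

Day half: max(0, 30.8 − 9.8) × 0.5 = 21.0 × 0.5 = 10.50 DD.
Night half: max(0, 17.3 − 9.8) × 0.5 = 7.5 × 0.5 = 3.75 DD.
Per 24 h: 14.25 DD/day.
Duration = 35 / 14.25 = 2.456 ≈ 2.5 days.

2.5 days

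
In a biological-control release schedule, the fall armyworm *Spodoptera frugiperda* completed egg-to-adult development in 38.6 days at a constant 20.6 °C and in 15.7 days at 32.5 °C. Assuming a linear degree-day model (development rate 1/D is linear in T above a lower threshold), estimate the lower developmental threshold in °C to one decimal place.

12.4 °C

Under the model K = D·(T − T_b), so D₁·(T₁ − T_b) = D₂·(T₂ − T_b).
38.6·(20.6 − T_b) = 15.7·(32.5 − T_b)
T_b = (38.6·20.6 − 15.7·32.5) / (38.6 − 15.7) = 284.91 / 22.9 = 12.441 °C ≈ 12.4 °C.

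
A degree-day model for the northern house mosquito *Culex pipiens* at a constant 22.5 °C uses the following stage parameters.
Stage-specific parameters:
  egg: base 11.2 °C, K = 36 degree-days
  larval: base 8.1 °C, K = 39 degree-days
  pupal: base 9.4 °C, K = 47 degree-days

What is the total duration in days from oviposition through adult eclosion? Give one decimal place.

egg: 36 / (22.5 − 11.2) = 36 / 11.3 = 3.186 d.
larval: 39 / (22.5 − 8.1) = 39 / 14.4 = 2.708 d.
pupal: 47 / (22.5 − 9.4) = 47 / 13.1 = 3.588 d.
Sum = 9.482 ≈ 9.5 days.

9.5 days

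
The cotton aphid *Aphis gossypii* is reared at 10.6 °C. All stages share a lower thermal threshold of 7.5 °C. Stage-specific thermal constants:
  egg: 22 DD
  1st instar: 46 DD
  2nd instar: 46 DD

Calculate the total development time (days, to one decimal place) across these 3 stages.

36.8 days

Daily accumulation at 10.6 °C = 10.6 − 7.5 = 3.1 DD/day.
Total K = 22 + 46 + 46 = 114 DD.
Total duration = 114 / 3.1 = 36.774 ≈ 36.8 days.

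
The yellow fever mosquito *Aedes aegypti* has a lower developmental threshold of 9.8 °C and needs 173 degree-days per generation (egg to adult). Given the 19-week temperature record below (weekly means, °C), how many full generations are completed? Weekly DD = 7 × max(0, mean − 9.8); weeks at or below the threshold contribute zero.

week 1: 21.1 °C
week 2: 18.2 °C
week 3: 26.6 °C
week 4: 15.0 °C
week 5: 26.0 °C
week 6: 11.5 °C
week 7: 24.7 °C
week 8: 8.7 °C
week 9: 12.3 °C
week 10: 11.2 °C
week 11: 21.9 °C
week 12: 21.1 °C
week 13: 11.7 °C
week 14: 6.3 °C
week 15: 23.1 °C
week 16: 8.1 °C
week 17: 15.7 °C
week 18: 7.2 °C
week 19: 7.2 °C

Weekly DD (7 × max(0, T̄ − 9.8)): 79.1, 58.8, 117.6, 36.4, 113.4, 11.9, 104.3, 0.0, 17.5, 9.8, 84.7, 79.1, 13.3, 0.0, 93.1, 0.0, 41.3, 0.0, 0.0.
Season total = 860.3 DD.
Complete generations = ⌊860.3 / 173⌋ = 4.

4 generations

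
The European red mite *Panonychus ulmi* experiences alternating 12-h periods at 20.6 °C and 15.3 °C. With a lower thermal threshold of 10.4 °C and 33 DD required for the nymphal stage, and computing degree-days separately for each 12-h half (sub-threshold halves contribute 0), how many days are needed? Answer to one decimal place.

Day half: max(0, 20.6 − 10.4) × 0.5 = 10.2 × 0.5 = 5.10 DD.
Night half: max(0, 15.3 − 10.4) × 0.5 = 4.9 × 0.5 = 2.45 DD.
Per 24 h: 7.55 DD/day.
Duration = 33 / 7.55 = 4.371 ≈ 4.4 days.

4.4 days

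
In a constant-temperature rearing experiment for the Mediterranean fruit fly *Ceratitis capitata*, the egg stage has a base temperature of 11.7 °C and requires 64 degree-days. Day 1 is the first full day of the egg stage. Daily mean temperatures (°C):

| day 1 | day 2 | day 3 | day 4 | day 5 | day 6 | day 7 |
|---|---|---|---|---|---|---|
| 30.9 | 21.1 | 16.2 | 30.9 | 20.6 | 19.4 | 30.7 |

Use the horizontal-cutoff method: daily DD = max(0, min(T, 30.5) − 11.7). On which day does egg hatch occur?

Daily DD above 11.7 °C (capped at 18.8): 18.8, 9.4, 4.5, 18.8, 8.9, 7.7, 18.8.
Cumulative: 18.8, 28.2, 32.7, 51.5, 60.4, 68.1, 86.9.
The total first reaches 64 DD on day 6.

day 6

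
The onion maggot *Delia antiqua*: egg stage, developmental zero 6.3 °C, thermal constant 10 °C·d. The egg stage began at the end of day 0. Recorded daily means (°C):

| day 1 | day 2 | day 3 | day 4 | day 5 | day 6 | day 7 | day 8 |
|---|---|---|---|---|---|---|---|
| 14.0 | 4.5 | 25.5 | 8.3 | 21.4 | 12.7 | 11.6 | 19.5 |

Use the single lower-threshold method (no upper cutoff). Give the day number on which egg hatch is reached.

day 3

Daily DD above 6.3 °C: 7.7, 0.0, 19.2, 2.0, 15.1, 6.4, 5.3, 13.2.
Cumulative: 7.7, 7.7, 26.9, 28.9, 44.0, 50.4, 55.7, 68.9.
The total first reaches 10 DD on day 3.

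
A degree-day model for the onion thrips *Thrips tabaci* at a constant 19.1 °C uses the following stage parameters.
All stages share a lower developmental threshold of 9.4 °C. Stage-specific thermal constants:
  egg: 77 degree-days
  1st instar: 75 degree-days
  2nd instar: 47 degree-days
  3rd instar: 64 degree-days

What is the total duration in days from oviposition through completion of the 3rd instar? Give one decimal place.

Daily accumulation at 19.1 °C = 19.1 − 9.4 = 9.7 DD/day.
Total K = 77 + 75 + 47 + 64 = 263 DD.
Total duration = 263 / 9.7 = 27.113 ≈ 27.1 days.

27.1 days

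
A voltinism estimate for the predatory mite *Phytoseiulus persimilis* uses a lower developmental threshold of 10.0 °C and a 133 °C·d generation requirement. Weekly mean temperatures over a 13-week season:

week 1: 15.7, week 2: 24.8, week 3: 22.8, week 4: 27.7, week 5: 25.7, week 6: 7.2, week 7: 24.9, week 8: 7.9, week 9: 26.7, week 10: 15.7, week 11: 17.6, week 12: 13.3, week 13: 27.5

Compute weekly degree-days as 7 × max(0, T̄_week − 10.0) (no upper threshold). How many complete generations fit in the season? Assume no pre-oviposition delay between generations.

Weekly DD (7 × max(0, T̄ − 10.0)): 39.9, 103.6, 89.6, 123.9, 109.9, 0.0, 104.3, 0.0, 116.9, 39.9, 53.2, 23.1, 122.5.
Season total = 926.8 DD.
Complete generations = ⌊926.8 / 133⌋ = 6.

6 generations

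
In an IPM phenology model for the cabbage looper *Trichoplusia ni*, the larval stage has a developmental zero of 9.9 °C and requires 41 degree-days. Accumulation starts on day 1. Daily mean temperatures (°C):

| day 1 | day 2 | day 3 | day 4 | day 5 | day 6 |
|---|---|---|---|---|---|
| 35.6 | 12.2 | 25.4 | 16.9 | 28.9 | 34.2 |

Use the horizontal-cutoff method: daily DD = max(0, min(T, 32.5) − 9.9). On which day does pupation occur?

Daily DD above 9.9 °C (capped at 22.6): 22.6, 2.3, 15.5, 7.0, 19.0, 22.6.
Cumulative: 22.6, 24.9, 40.4, 47.4, 66.4, 89.0.
The total first reaches 41 DD on day 4.

day 4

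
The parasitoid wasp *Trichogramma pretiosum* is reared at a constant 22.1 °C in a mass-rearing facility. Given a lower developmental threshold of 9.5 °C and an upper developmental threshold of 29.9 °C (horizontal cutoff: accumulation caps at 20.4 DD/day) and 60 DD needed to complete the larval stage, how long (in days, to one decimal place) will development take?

4.8 days

Daily accumulation = 22.1 − 9.5 = 12.6 DD/day.
Duration = 60 / 12.6 = 4.762 ≈ 4.8 days.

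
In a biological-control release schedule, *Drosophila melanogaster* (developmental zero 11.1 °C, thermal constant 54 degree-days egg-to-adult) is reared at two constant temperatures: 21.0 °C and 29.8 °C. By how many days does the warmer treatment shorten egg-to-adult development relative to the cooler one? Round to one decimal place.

2.6 days

At 21.0 °C: 54 / (21.0 − 11.1) = 54 / 9.9 = 5.455 d.
At 29.8 °C: 54 / (29.8 − 11.1) = 54 / 18.7 = 2.888 d.
Difference = |5.455 − 2.888| = 2.567 ≈ 2.6 days.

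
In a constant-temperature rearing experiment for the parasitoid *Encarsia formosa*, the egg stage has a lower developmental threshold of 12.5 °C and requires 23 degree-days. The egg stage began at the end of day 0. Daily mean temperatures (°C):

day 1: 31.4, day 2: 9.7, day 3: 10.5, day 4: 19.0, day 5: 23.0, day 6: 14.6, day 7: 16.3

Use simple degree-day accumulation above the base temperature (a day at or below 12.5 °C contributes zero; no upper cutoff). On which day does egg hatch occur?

Daily DD above 12.5 °C: 18.9, 0.0, 0.0, 6.5, 10.5, 2.1, 3.8.
Cumulative: 18.9, 18.9, 18.9, 25.4, 35.9, 38.0, 41.8.
The total first reaches 23 DD on day 4.

day 4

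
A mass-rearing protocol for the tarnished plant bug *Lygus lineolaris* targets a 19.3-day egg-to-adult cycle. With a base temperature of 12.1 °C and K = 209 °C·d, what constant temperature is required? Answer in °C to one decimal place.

22.9 °C

Required daily accumulation = 209 / 19.3 = 10.829 DD/day.
T = T_base + 10.829 = 12.1 + 10.829 = 22.929 ≈ 22.9 °C.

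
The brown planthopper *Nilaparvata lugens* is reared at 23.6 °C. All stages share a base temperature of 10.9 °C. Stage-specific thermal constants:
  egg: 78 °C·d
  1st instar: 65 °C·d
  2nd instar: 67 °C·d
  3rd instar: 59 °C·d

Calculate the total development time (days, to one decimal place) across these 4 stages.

Daily accumulation at 23.6 °C = 23.6 − 10.9 = 12.7 DD/day.
Total K = 78 + 65 + 67 + 59 = 269 DD.
Total duration = 269 / 12.7 = 21.181 ≈ 21.2 days.

21.2 days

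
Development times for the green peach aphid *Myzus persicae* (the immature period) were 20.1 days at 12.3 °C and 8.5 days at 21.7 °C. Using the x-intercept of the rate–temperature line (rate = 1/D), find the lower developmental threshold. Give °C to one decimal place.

Under the model K = D·(T − T_b), so D₁·(T₁ − T_b) = D₂·(T₂ − T_b).
20.1·(12.3 − T_b) = 8.5·(21.7 − T_b)
T_b = (20.1·12.3 − 8.5·21.7) / (20.1 − 8.5) = 62.78 / 11.6 = 5.412 °C ≈ 5.4 °C.

5.4 °C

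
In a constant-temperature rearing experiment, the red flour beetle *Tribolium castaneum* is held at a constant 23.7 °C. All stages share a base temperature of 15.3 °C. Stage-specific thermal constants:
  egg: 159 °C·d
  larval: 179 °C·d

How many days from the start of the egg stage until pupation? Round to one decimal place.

Daily accumulation at 23.7 °C = 23.7 − 15.3 = 8.4 DD/day.
Total K = 159 + 179 = 338 DD.
Total duration = 338 / 8.4 = 40.238 ≈ 40.2 days.

40.2 days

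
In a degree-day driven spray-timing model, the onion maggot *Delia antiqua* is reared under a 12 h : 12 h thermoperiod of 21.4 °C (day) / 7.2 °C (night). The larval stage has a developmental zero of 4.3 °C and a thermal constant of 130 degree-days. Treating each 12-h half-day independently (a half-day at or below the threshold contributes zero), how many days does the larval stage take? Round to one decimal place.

Day half: max(0, 21.4 − 4.3) × 0.5 = 17.1 × 0.5 = 8.55 DD.
Night half: max(0, 7.2 − 4.3) × 0.5 = 2.9 × 0.5 = 1.45 DD.
Per 24 h: 10.00 DD/day.
Duration = 130 / 10.00 = 13.000 ≈ 13.0 days.

13.0 days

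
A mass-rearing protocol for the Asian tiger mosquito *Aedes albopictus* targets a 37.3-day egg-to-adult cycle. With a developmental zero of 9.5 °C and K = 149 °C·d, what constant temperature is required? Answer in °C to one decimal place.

Required daily accumulation = 149 / 37.3 = 3.995 DD/day.
T = T_base + 3.995 = 9.5 + 3.995 = 13.495 ≈ 13.5 °C.

13.5 °C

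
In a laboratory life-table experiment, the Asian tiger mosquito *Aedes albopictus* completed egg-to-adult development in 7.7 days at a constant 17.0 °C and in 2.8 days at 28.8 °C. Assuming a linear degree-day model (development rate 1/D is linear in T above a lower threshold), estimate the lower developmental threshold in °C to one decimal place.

10.3 °C

Equal thermal constants: D₁(T₁ − T_b) = D₂(T₂ − T_b).
7.7·(17.0 − T_b) = 2.8·(28.8 − T_b)
T_b = (7.7·17.0 − 2.8·28.8) / (7.7 − 2.8) = 50.26 / 4.9 = 10.257 °C ≈ 10.3 °C.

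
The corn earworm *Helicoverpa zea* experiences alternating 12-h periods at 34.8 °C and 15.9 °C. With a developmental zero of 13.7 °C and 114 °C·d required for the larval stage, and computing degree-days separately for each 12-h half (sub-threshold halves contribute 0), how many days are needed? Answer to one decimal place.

9.8 days

Day half: max(0, 34.8 − 13.7) × 0.5 = 21.1 × 0.5 = 10.55 DD.
Night half: max(0, 15.9 − 13.7) × 0.5 = 2.2 × 0.5 = 1.10 DD.
Per 24 h: 11.65 DD/day.
Duration = 114 / 11.65 = 9.785 ≈ 9.8 days.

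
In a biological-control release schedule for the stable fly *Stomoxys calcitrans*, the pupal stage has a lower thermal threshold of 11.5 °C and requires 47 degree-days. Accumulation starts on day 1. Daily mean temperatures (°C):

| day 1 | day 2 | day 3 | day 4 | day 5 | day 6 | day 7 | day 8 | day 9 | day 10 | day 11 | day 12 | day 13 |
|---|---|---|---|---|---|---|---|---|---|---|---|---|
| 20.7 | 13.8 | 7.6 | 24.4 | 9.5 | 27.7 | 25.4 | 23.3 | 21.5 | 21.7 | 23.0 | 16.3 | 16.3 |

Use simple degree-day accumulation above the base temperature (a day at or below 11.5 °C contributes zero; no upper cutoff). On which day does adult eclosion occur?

day 7

Daily DD above 11.5 °C: 9.2, 2.3, 0.0, 12.9, 0.0, 16.2, 13.9, 11.8, 10.0, 10.2, 11.5, 4.8, 4.8.
Cumulative: 9.2, 11.5, 11.5, 24.4, 24.4, 40.6, 54.5, 66.3, 76.3, 86.5, 98.0, 102.8, 107.6.
The total first reaches 47 DD on day 7.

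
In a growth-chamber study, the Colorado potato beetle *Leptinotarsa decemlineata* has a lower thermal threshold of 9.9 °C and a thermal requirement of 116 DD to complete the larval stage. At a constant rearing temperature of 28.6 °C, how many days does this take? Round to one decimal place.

6.2 days

Daily accumulation = 28.6 − 9.9 = 18.7 DD/day.
Duration = 116 / 18.7 = 6.203 ≈ 6.2 days.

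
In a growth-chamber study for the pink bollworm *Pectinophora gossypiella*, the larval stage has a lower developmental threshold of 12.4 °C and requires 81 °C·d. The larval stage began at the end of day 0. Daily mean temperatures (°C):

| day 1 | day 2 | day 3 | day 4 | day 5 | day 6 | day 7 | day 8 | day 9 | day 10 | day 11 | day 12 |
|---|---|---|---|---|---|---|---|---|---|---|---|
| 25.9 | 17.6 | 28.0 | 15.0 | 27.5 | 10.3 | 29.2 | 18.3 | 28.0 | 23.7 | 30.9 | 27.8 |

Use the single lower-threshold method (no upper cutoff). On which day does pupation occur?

Daily DD above 12.4 °C: 13.5, 5.2, 15.6, 2.6, 15.1, 0.0, 16.8, 5.9, 15.6, 11.3, 18.5, 15.4.
Cumulative: 13.5, 18.7, 34.3, 36.9, 52.0, 52.0, 68.8, 74.7, 90.3, 101.6, 120.1, 135.5.
The total first reaches 81 DD on day 9.

day 9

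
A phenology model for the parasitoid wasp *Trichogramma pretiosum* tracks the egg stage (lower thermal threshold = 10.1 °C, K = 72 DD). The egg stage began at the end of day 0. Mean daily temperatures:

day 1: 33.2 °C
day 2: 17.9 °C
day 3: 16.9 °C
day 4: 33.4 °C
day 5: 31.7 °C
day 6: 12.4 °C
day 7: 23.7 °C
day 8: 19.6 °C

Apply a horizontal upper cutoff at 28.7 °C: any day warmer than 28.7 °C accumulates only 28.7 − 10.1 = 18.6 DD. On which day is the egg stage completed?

Daily DD above 10.1 °C (capped at 18.6): 18.6, 7.8, 6.8, 18.6, 18.6, 2.3, 13.6, 9.5.
Cumulative: 18.6, 26.4, 33.2, 51.8, 70.4, 72.7, 86.3, 95.8.
The total first reaches 72 DD on day 6.

day 6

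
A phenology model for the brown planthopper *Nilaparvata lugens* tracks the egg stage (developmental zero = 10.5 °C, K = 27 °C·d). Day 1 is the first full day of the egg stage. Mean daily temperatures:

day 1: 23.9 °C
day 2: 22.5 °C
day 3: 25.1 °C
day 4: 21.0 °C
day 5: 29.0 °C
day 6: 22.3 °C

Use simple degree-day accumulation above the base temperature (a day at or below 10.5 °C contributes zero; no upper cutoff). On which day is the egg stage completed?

day 3

Daily DD above 10.5 °C: 13.4, 12.0, 14.6, 10.5, 18.5, 11.8.
Cumulative: 13.4, 25.4, 40.0, 50.5, 69.0, 80.8.
The total first reaches 27 DD on day 3.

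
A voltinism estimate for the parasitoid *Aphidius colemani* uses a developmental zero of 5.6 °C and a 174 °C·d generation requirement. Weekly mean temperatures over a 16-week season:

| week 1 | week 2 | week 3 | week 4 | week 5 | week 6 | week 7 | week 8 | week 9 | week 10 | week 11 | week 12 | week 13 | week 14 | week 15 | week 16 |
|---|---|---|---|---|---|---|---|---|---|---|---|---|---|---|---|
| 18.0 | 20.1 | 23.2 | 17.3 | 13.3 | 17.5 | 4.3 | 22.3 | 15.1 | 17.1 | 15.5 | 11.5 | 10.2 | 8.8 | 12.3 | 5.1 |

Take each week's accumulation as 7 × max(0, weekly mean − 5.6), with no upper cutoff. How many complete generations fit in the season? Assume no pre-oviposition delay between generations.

Weekly DD (7 × max(0, T̄ − 5.6)): 86.8, 101.5, 123.2, 81.9, 53.9, 83.3, 0.0, 116.9, 66.5, 80.5, 69.3, 41.3, 32.2, 22.4, 46.9, 0.0.
Season total = 1006.6 DD.
Complete generations = ⌊1006.6 / 174⌋ = 5.

5 generations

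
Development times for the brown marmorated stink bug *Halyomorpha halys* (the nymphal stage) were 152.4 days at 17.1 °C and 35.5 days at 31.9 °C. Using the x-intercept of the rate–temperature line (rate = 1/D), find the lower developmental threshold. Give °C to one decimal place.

12.6 °C

Linear rate model ⇒ the product D·(T − T_b) is constant across temperatures.
152.4·(17.1 − T_b) = 35.5·(31.9 − T_b)
T_b = (152.4·17.1 − 35.5·31.9) / (152.4 − 35.5) = 1473.59 / 116.9 = 12.606 °C ≈ 12.6 °C.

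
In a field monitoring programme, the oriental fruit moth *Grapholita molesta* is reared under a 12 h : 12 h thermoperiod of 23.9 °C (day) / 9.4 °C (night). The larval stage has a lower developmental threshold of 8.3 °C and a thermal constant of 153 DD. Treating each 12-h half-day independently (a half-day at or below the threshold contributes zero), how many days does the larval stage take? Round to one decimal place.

18.3 days

Day half: max(0, 23.9 − 8.3) × 0.5 = 15.6 × 0.5 = 7.80 DD.
Night half: max(0, 9.4 − 8.3) × 0.5 = 1.1 × 0.5 = 0.55 DD.
Per 24 h: 8.35 DD/day.
Duration = 153 / 8.35 = 18.323 ≈ 18.3 days.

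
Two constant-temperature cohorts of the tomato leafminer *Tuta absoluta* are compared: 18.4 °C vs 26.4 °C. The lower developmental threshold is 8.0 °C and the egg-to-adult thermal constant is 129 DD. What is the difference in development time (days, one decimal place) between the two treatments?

At 18.4 °C: 129 / (18.4 − 8.0) = 129 / 10.4 = 12.404 d.
At 26.4 °C: 129 / (26.4 − 8.0) = 129 / 18.4 = 7.011 d.
Difference = |12.404 − 7.011| = 5.393 ≈ 5.4 days.

5.4 days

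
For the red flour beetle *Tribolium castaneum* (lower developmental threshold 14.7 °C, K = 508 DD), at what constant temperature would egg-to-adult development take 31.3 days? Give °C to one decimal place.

30.9 °C

Required daily accumulation = 508 / 31.3 = 16.230 DD/day.
T = T_base + 16.230 = 14.7 + 16.230 = 30.930 ≈ 30.9 °C.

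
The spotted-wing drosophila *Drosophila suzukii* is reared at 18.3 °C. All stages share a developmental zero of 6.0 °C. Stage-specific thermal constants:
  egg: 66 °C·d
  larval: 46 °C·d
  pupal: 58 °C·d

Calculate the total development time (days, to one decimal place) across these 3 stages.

Daily accumulation at 18.3 °C = 18.3 − 6.0 = 12.3 DD/day.
Total K = 66 + 46 + 58 = 170 DD.
Total duration = 170 / 12.3 = 13.821 ≈ 13.8 days.

13.8 days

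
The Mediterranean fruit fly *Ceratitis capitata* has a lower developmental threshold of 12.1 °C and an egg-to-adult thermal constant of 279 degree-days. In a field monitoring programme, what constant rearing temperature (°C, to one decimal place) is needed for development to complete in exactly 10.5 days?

38.7 °C

Required daily accumulation = 279 / 10.5 = 26.571 DD/day.
T = T_base + 26.571 = 12.1 + 26.571 = 38.671 ≈ 38.7 °C.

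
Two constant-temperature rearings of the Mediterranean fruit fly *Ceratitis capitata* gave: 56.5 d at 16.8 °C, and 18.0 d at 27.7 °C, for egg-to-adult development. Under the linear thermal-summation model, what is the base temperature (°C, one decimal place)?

Under the model K = D·(T − T_b), so D₁·(T₁ − T_b) = D₂·(T₂ − T_b).
56.5·(16.8 − T_b) = 18.0·(27.7 − T_b)
T_b = (56.5·16.8 − 18.0·27.7) / (56.5 − 18.0) = 450.60 / 38.5 = 11.704 °C ≈ 11.7 °C.

11.7 °C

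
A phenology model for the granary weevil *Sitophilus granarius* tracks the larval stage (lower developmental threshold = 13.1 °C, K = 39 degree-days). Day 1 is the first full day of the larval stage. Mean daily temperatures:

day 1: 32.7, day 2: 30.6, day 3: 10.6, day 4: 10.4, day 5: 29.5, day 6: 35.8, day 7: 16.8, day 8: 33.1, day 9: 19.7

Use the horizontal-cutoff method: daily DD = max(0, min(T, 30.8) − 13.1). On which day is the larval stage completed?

Daily DD above 13.1 °C (capped at 17.7): 17.7, 17.5, 0.0, 0.0, 16.4, 17.7, 3.7, 17.7, 6.6.
Cumulative: 17.7, 35.2, 35.2, 35.2, 51.6, 69.3, 73.0, 90.7, 97.3.
The total first reaches 39 DD on day 5.

day 5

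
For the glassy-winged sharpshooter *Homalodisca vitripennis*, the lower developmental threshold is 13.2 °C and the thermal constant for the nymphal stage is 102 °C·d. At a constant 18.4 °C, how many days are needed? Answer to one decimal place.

Daily accumulation = 18.4 − 13.2 = 5.2 DD/day.
Duration = 102 / 5.2 = 19.615 ≈ 19.6 days.

19.6 days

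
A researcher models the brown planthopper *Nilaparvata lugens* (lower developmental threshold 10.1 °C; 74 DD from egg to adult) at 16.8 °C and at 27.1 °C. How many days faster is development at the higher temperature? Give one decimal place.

At 16.8 °C: 74 / (16.8 − 10.1) = 74 / 6.7 = 11.045 d.
At 27.1 °C: 74 / (27.1 − 10.1) = 74 / 17.0 = 4.353 d.
Difference = |11.045 − 4.353| = 6.692 ≈ 6.7 days.

6.7 days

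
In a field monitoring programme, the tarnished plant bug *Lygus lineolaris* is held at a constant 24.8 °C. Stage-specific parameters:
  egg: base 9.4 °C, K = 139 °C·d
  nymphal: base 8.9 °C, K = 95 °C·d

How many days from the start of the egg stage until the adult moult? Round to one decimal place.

egg: 139 / (24.8 − 9.4) = 139 / 15.4 = 9.026 d.
nymphal: 95 / (24.8 − 8.9) = 95 / 15.9 = 5.975 d.
Sum = 15.001 ≈ 15.0 days.

15.0 days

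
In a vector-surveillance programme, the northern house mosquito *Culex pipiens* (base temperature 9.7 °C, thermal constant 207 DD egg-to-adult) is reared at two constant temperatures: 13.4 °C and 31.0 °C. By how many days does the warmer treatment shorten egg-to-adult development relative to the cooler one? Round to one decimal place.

At 13.4 °C: 207 / (13.4 − 9.7) = 207 / 3.7 = 55.946 d.
At 31.0 °C: 207 / (31.0 − 9.7) = 207 / 21.3 = 9.718 d.
Difference = |55.946 − 9.718| = 46.228 ≈ 46.2 days.

46.2 days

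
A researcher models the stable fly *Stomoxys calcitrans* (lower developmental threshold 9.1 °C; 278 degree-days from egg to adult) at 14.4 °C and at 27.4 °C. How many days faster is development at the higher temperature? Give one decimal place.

37.3 days

At 14.4 °C: 278 / (14.4 − 9.1) = 278 / 5.3 = 52.453 d.
At 27.4 °C: 278 / (27.4 − 9.1) = 278 / 18.3 = 15.191 d.
Difference = |52.453 − 15.191| = 37.262 ≈ 37.3 days.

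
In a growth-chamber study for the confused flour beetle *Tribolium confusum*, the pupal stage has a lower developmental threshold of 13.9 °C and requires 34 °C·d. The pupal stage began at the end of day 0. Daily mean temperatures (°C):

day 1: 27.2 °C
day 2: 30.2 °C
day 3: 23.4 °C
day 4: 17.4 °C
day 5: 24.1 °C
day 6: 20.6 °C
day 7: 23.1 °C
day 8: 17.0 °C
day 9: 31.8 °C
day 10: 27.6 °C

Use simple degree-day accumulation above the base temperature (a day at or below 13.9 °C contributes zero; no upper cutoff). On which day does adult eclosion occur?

day 3

Daily DD above 13.9 °C: 13.3, 16.3, 9.5, 3.5, 10.2, 6.7, 9.2, 3.1, 17.9, 13.7.
Cumulative: 13.3, 29.6, 39.1, 42.6, 52.8, 59.5, 68.7, 71.8, 89.7, 103.4.
The total first reaches 34 DD on day 3.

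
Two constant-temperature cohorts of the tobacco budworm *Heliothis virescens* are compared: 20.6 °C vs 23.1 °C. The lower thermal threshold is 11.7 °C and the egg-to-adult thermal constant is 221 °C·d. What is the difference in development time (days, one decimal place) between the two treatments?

At 20.6 °C: 221 / (20.6 − 11.7) = 221 / 8.9 = 24.831 d.
At 23.1 °C: 221 / (23.1 − 11.7) = 221 / 11.4 = 19.386 d.
Difference = |24.831 − 19.386| = 5.445 ≈ 5.4 days.

5.4 days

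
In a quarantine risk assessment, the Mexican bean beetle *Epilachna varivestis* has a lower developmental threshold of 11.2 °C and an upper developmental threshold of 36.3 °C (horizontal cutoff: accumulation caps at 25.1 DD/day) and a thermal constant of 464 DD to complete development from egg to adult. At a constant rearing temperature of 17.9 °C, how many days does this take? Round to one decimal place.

69.3 days

Daily accumulation = 17.9 − 11.2 = 6.7 DD/day.
Duration = 464 / 6.7 = 69.254 ≈ 69.3 days.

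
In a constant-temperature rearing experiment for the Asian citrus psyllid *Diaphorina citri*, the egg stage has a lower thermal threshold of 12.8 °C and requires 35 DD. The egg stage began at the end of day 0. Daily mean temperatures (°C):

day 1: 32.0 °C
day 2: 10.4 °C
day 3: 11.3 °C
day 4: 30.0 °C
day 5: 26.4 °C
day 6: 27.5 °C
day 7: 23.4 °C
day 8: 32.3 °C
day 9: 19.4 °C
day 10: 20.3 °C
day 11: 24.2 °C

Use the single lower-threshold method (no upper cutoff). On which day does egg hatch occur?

day 4

Daily DD above 12.8 °C: 19.2, 0.0, 0.0, 17.2, 13.6, 14.7, 10.6, 19.5, 6.6, 7.5, 11.4.
Cumulative: 19.2, 19.2, 19.2, 36.4, 50.0, 64.7, 75.3, 94.8, 101.4, 108.9, 120.3.
The total first reaches 35 DD on day 4.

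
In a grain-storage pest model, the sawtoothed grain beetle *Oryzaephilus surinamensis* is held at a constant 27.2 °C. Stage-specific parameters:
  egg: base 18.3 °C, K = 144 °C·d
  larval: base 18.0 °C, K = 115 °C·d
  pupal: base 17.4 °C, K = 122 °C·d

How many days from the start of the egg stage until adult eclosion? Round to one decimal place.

41.1 days

egg: 144 / (27.2 − 18.3) = 144 / 8.9 = 16.180 d.
larval: 115 / (27.2 − 18.0) = 115 / 9.2 = 12.500 d.
pupal: 122 / (27.2 − 17.4) = 122 / 9.8 = 12.449 d.
Sum = 41.129 ≈ 41.1 days.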